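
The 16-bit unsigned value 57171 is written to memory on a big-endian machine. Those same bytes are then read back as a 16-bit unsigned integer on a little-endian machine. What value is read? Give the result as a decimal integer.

57171 in 16-bit hexadecimal is 0xDF53.
Stored big-endian, the bytes at ascending addresses are DF 53.
Read back as little-endian, the first byte is least significant, giving 0x53DF.
0x53DF = 21471.

21471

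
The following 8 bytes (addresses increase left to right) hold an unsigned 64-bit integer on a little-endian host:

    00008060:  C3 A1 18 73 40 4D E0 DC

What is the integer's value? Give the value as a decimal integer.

Little-endian stores the least-significant byte at the lowest address.
Reassemble most-significant byte first: DC E0 4D 40 73 18 A1 C3 → 0xDCE04D407318A1C3.
0xDCE04D407318A1C3 = 15915806022331572675.

15915806022331572675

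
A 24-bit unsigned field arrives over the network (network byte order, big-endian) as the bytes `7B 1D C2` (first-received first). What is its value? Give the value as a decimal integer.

8068546

Big-endian stores the most-significant byte at the lowest address.
The bytes are already most-significant first: 0x7B1DC2.
0x7B1DC2 = 8068546.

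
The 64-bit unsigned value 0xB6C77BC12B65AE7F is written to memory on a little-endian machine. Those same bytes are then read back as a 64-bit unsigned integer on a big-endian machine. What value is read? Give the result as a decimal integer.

9200402327368615862

Stored little-endian, the bytes at ascending addresses are 7F AE 65 2B C1 7B C7 B6.
Read back as big-endian, the last byte is least significant, giving 0x7FAE652BC17BC7B6.
0x7FAE652BC17BC7B6 = 9200402327368615862.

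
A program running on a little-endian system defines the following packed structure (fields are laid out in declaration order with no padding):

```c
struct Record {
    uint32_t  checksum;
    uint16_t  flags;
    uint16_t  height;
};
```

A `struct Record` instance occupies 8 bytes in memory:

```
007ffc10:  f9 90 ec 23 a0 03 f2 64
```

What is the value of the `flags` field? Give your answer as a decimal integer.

`flags` follows `checksum` (4 bytes), so it starts at byte offset 4 and occupies 2 bytes.
Bytes at offsets 4..5: A0 03.
Little-endian stores the least-significant byte at the lowest address.
Reassemble most-significant byte first: 03 A0 → 0x03A0.
0x03A0 = 928.

928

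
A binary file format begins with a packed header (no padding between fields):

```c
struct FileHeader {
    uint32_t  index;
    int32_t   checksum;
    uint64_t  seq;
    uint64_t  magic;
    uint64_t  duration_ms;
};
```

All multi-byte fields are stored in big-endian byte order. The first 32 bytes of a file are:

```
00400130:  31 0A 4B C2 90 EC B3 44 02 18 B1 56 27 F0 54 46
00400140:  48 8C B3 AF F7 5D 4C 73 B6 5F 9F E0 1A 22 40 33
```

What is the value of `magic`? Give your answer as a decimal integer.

`magic` follows `index` (4 B), `checksum` (4 B), `seq` (8 B), so it starts at offset 4 + 4 + 8 = 16 and occupies 8 bytes.
Bytes at offsets 16..23: 48 8C B3 AF F7 5D 4C 73.
In big-endian order the high byte comes first in memory.
The bytes are already most-significant first: 0x488CB3AFF75D4C73.
0x488CB3AFF75D4C73 = 5227750835821038707.

5227750835821038707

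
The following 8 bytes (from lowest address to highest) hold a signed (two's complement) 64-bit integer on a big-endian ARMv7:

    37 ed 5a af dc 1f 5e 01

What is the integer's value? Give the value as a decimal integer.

4029976952925281793

Big-endian: lowest address holds the most-significant byte.
The bytes are already most-significant first: 0x37ED5AAFDC1F5E01.
0x37ED5AAFDC1F5E01 = 4029976952925281793.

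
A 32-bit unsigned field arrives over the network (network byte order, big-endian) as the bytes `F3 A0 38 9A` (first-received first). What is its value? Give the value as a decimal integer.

4087363738

Big-endian stores the most-significant byte at the lowest address.
The bytes are already most-significant first: 0xF3A0389A.
0xF3A0389A = 4087363738.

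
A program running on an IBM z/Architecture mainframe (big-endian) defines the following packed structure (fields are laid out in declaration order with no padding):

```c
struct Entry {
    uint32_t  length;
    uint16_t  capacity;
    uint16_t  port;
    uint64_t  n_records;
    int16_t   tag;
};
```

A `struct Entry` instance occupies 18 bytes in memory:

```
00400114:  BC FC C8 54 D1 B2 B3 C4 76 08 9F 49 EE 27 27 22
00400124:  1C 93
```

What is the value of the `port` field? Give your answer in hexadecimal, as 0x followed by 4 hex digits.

`port` follows `length` (4 B), `capacity` (2 B), so it starts at offset 4 + 2 = 6 and occupies 2 bytes.
Bytes at offsets 6..7: B3 C4.
In big-endian order the high byte comes first in memory.
The bytes are already most-significant first: 0xB3C4.

0xB3C4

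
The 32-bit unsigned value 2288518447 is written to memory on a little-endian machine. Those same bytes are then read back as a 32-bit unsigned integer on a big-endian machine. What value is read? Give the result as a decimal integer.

788883592

2288518447 in 32-bit hexadecimal is 0x8868052F.
Stored little-endian, the bytes at ascending addresses are 2F 05 68 88.
Read back as big-endian, the last byte is least significant, giving 0x2F056888.
0x2F056888 = 788883592.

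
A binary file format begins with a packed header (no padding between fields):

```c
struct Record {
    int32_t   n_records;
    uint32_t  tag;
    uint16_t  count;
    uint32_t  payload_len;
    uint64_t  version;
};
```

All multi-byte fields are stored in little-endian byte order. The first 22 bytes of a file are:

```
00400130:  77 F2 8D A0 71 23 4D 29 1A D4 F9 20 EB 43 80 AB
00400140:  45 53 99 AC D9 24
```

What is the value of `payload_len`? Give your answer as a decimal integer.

`payload_len` follows `n_records` (4 B), `tag` (4 B), `count` (2 B), so it starts at offset 4 + 4 + 2 = 10 and occupies 4 bytes.
Bytes at offsets 10..13: F9 20 EB 43.
In little-endian order the low byte comes first in memory.
Reassemble most-significant byte first: 43 EB 20 F9 → 0x43EB20F9.
0x43EB20F9 = 1139482873.

1139482873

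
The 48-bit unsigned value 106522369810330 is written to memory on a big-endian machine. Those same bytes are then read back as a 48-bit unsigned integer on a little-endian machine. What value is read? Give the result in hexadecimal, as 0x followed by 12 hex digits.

0x9A5F03ACE160

106522369810330 in 48-bit hexadecimal is 0x60E1AC035F9A.
Stored big-endian, the bytes at ascending addresses are 60 E1 AC 03 5F 9A.
Read back as little-endian, the first byte is least significant, giving 0x9A5F03ACE160.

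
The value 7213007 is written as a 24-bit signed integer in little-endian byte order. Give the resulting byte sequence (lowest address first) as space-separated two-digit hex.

CF 0F 6E

7213007 in hexadecimal, padded to 24 bits, is 0x6E0FCF.
Split into bytes (most-significant first): 6E 0F CF.
Little-endian: lowest address holds the least-significant byte.
So at ascending addresses the bytes are CF 0F 6E.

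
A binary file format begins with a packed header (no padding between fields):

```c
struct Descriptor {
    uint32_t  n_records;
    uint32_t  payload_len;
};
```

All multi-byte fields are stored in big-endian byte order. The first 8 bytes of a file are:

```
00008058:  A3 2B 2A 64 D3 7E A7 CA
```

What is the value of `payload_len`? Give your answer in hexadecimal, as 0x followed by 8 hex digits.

0xD37EA7CA

`payload_len` follows `n_records` (4 bytes), so it starts at byte offset 4 and occupies 4 bytes.
Bytes at offsets 4..7: D3 7E A7 CA.
In big-endian order the high byte comes first in memory.
The bytes are already most-significant first: 0xD37EA7CA.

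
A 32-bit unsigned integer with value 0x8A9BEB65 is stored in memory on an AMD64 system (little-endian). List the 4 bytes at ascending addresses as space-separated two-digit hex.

65 EB 9B 8A

Split into bytes (most-significant first): 8A 9B EB 65.
In little-endian order the low byte comes first in memory.
So at ascending addresses the bytes are 65 EB 9B 8A.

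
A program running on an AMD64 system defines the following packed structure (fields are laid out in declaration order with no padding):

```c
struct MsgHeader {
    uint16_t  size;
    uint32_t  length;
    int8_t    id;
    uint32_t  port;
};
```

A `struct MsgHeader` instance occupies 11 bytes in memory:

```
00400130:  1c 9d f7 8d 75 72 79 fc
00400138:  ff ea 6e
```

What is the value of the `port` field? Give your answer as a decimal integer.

1860894716

`port` follows `size` (2 B), `length` (4 B), `id` (1 B), so it starts at offset 2 + 4 + 1 = 7 and occupies 4 bytes.
Bytes at offsets 7..10: FC FF EA 6E.
In little-endian order the low byte comes first in memory.
Reassemble most-significant byte first: 6E EA FF FC → 0x6EEAFFFC.
0x6EEAFFFC = 1860894716.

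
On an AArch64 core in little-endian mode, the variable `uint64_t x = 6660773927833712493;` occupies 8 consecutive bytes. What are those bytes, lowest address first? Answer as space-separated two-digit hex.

6660773927833712493 in hexadecimal, padded to 64 bits, is 0x5C6FD298D9B6376D.
Split into bytes (most-significant first): 5C 6F D2 98 D9 B6 37 6D.
In little-endian order the low byte comes first in memory.
So at ascending addresses the bytes are 6D 37 B6 D9 98 D2 6F 5C.

6D 37 B6 D9 98 D2 6F 5C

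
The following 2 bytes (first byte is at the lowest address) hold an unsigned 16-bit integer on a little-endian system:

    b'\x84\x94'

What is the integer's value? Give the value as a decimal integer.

In little-endian order the low byte comes first in memory.
Reassemble most-significant byte first: 94 84 → 0x9484.
0x9484 = 38020.

38020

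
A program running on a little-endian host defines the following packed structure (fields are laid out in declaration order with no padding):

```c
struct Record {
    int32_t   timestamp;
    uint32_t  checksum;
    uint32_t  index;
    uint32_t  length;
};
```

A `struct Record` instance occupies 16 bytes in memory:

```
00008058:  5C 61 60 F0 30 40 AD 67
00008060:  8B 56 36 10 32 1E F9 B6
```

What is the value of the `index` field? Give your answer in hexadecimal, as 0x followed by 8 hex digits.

`index` follows `timestamp` (4 B), `checksum` (4 B), so it starts at offset 4 + 4 = 8 and occupies 4 bytes.
Bytes at offsets 8..11: 8B 56 36 10.
Little-endian: lowest address holds the least-significant byte.
Reassemble most-significant byte first: 10 36 56 8B → 0x1036568B.

0x1036568B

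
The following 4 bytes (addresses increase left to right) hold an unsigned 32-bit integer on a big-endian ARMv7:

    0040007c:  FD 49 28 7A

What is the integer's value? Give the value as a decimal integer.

4249430138

Big-endian: lowest address holds the most-significant byte.
The bytes are already most-significant first: 0xFD49287A.
0xFD49287A = 4249430138.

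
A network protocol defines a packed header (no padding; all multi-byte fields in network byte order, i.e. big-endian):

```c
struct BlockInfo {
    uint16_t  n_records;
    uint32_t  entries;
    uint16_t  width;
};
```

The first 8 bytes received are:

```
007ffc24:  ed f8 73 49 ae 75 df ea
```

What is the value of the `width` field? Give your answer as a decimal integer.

`width` follows `n_records` (2 B), `entries` (4 B), so it starts at offset 2 + 4 = 6 and occupies 2 bytes.
Bytes at offsets 6..7: DF EA.
Big-endian stores the most-significant byte at the lowest address.
The bytes are already most-significant first: 0xDFEA.
0xDFEA = 57322.

57322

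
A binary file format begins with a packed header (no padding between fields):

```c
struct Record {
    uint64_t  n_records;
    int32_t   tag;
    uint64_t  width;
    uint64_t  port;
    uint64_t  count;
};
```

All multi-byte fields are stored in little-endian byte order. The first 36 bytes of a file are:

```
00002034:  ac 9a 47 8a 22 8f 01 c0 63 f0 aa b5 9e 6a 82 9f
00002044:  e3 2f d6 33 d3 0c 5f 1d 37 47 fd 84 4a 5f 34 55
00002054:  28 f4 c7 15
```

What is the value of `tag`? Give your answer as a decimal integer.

`tag` follows `n_records` (8 bytes), so it starts at byte offset 8 and occupies 4 bytes.
Bytes at offsets 8..11: 63 F0 AA B5.
Little-endian stores the least-significant byte at the lowest address.
Reassemble most-significant byte first: B5 AA F0 63 → 0xB5AAF063.
Top bit is set, so as a signed 32-bit value this is 0xB5AAF063 − 2^32 = -1247088541.

-1247088541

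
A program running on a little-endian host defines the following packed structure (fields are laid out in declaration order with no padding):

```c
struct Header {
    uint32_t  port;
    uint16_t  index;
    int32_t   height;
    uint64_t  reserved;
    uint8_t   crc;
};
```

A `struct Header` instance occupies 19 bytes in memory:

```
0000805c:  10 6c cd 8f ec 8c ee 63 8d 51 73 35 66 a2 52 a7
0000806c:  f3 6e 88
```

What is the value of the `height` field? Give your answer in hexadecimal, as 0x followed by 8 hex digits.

0x518D63EE

`height` follows `port` (4 B), `index` (2 B), so it starts at offset 4 + 2 = 6 and occupies 4 bytes.
Bytes at offsets 6..9: EE 63 8D 51.
Little-endian stores the least-significant byte at the lowest address.
Reassemble most-significant byte first: 51 8D 63 EE → 0x518D63EE.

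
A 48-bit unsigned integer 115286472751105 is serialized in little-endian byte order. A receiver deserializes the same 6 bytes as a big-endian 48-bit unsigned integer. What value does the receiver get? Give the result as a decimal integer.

115286472751105 in 48-bit hexadecimal is 0x68DA39417801.
Stored little-endian, the bytes at ascending addresses are 01 78 41 39 DA 68.
Read back as big-endian, the last byte is least significant, giving 0x01784139DA68.
0x01784139DA68 = 1616002013800.

1616002013800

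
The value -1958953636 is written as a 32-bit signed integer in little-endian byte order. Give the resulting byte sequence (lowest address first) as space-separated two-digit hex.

Two's complement of -1958953636 in 32 bits: 1958953636 = 0x74C342A4; invert → 0x8B3CBD5B; add 1 → 0x8B3CBD5C.
Split into bytes (most-significant first): 8B 3C BD 5C.
Little-endian stores the least-significant byte at the lowest address.
So at ascending addresses the bytes are 5C BD 3C 8B.

5C BD 3C 8B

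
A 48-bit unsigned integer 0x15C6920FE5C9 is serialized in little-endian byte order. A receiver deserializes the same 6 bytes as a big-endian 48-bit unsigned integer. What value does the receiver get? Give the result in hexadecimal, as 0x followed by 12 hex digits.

0xC9E50F92C615

Stored little-endian, the bytes at ascending addresses are C9 E5 0F 92 C6 15.
Read back as big-endian, the last byte is least significant, giving 0xC9E50F92C615.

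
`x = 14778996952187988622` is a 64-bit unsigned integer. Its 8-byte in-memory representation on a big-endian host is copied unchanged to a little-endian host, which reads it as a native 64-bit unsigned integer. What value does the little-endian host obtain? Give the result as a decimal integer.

14778996952187988622 in 64-bit hexadecimal is 0xCD198B6CEFBEEA8E.
Stored big-endian, the bytes at ascending addresses are CD 19 8B 6C EF BE EA 8E.
Read back as little-endian, the first byte is least significant, giving 0x8EEABEEF6C8B19CD.
0x8EEABEEF6C8B19CD = 10298253433463577037.

10298253433463577037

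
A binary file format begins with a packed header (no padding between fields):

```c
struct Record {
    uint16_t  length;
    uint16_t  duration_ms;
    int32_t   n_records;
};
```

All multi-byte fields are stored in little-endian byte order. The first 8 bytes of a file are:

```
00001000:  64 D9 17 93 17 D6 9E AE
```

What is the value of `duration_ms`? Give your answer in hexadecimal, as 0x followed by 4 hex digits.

0x9317

`duration_ms` follows `length` (2 bytes), so it starts at byte offset 2 and occupies 2 bytes.
Bytes at offsets 2..3: 17 93.
In little-endian order the low byte comes first in memory.
Reassemble most-significant byte first: 93 17 → 0x9317.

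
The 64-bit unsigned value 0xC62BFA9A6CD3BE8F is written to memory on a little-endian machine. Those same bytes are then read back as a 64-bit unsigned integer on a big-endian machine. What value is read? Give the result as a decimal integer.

Stored little-endian, the bytes at ascending addresses are 8F BE D3 6C 9A FA 2B C6.
Read back as big-endian, the last byte is least significant, giving 0x8FBED36C9AFA2BC6.
0x8FBED36C9AFA2BC6 = 10357948656408734662.

10357948656408734662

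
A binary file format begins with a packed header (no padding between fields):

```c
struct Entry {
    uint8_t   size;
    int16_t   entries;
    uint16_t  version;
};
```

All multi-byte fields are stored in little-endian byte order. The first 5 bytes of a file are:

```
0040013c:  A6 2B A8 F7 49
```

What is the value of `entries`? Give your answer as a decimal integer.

`entries` follows `size` (1 byte), so it starts at byte offset 1 and occupies 2 bytes.
Bytes at offsets 1..2: 2B A8.
Little-endian: lowest address holds the least-significant byte.
Reassemble most-significant byte first: A8 2B → 0xA82B.
Top bit is set, so as a signed 16-bit value this is 0xA82B − 2^16 = -22485.

-22485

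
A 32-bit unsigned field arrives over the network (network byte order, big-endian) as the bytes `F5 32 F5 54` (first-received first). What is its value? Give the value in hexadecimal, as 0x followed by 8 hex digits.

0xF532F554

Big-endian stores the most-significant byte at the lowest address.
The bytes are already most-significant first: 0xF532F554.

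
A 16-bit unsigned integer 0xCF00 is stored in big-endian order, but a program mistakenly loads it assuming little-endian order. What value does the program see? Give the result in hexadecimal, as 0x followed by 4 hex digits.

0x00CF

Stored big-endian, the bytes at ascending addresses are CF 00.
Read back as little-endian, the first byte is least significant, giving 0x00CF.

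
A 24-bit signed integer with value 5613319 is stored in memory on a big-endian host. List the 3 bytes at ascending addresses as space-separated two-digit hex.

5613319 in hexadecimal, padded to 24 bits, is 0x55A707.
Split into bytes (most-significant first): 55 A7 07.
In big-endian order the high byte comes first in memory.
So the memory order matches the most-significant-first order: 55 A7 07.

55 A7 07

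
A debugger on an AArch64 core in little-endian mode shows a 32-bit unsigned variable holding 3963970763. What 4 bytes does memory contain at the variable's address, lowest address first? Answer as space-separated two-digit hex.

CB 64 45 EC

3963970763 in hexadecimal, padded to 32 bits, is 0xEC4564CB.
Split into bytes (most-significant first): EC 45 64 CB.
Little-endian: lowest address holds the least-significant byte.
So at ascending addresses the bytes are CB 64 45 EC.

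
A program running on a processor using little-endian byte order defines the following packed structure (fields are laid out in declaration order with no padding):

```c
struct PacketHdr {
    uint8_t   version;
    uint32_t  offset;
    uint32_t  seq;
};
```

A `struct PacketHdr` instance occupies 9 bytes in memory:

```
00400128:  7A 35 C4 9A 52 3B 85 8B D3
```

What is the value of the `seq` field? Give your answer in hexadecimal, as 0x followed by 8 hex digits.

`seq` follows `version` (1 B), `offset` (4 B), so it starts at offset 1 + 4 = 5 and occupies 4 bytes.
Bytes at offsets 5..8: 3B 85 8B D3.
In little-endian order the low byte comes first in memory.
Reassemble most-significant byte first: D3 8B 85 3B → 0xD38B853B.

0xD38B853B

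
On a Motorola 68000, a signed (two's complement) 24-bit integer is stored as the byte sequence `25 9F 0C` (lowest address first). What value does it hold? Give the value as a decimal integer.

2465548

Big-endian: lowest address holds the most-significant byte.
The bytes are already most-significant first: 0x259F0C.
0x259F0C = 2465548.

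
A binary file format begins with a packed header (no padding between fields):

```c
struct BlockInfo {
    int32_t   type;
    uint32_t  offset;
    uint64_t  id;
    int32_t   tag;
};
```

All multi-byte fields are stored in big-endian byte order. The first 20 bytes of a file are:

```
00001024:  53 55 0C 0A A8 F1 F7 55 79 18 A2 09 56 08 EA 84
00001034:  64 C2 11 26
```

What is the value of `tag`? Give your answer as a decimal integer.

1690439974

`tag` follows `type` (4 B), `offset` (4 B), `id` (8 B), so it starts at offset 4 + 4 + 8 = 16 and occupies 4 bytes.
Bytes at offsets 16..19: 64 C2 11 26.
In big-endian order the high byte comes first in memory.
The bytes are already most-significant first: 0x64C21126.
0x64C21126 = 1690439974.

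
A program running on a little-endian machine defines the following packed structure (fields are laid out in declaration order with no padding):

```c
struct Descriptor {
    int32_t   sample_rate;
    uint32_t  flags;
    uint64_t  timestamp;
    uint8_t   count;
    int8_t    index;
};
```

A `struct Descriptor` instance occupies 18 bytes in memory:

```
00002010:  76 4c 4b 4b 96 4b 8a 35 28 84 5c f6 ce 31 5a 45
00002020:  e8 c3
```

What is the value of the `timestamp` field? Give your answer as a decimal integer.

`timestamp` follows `sample_rate` (4 B), `flags` (4 B), so it starts at offset 4 + 4 = 8 and occupies 8 bytes.
Bytes at offsets 8..15: 28 84 5C F6 CE 31 5A 45.
In little-endian order the low byte comes first in memory.
Reassemble most-significant byte first: 45 5A 31 CE F6 5C 84 28 → 0x455A31CEF65C8428.
0x455A31CEF65C8428 = 4997361501487268904.

4997361501487268904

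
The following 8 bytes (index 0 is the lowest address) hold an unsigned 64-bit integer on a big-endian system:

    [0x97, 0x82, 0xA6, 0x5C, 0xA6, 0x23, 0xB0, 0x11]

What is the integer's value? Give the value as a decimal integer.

Big-endian stores the most-significant byte at the lowest address.
The bytes are already most-significant first: 0x9782A65CA623B011.
0x9782A65CA623B011 = 10917471363554062353.

10917471363554062353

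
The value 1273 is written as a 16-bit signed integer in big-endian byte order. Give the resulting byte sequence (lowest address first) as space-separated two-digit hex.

1273 in hexadecimal, padded to 16 bits, is 0x04F9.
Split into bytes (most-significant first): 04 F9.
In big-endian order the high byte comes first in memory.
So the memory order matches the most-significant-first order: 04 F9.

04 F9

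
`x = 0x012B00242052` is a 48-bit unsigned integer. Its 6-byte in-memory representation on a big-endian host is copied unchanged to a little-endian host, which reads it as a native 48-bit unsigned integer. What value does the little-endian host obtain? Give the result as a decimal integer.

Stored big-endian, the bytes at ascending addresses are 01 2B 00 24 20 52.
Read back as little-endian, the first byte is least significant, giving 0x522024002B01.
0x522024002B01 = 90297996421889.

90297996421889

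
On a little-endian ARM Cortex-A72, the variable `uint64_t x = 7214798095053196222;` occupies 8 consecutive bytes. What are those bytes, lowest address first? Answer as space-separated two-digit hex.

7214798095053196222 in hexadecimal, padded to 64 bits, is 0x64201CA44DCF8BBE.
Split into bytes (most-significant first): 64 20 1C A4 4D CF 8B BE.
Little-endian stores the least-significant byte at the lowest address.
So at ascending addresses the bytes are BE 8B CF 4D A4 1C 20 64.

BE 8B CF 4D A4 1C 20 64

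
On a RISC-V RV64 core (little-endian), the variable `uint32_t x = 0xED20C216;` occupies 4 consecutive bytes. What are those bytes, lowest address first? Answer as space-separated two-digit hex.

16 C2 20 ED

Split into bytes (most-significant first): ED 20 C2 16.
In little-endian order the low byte comes first in memory.
So at ascending addresses the bytes are 16 C2 20 ED.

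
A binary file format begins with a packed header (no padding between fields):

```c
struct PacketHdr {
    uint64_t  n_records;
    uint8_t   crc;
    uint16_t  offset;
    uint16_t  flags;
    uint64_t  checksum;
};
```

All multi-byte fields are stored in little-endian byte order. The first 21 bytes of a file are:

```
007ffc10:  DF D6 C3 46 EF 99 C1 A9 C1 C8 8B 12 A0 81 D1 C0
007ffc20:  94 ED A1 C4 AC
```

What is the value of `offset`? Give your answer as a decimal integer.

`offset` follows `n_records` (8 B), `crc` (1 B), so it starts at offset 8 + 1 = 9 and occupies 2 bytes.
Bytes at offsets 9..10: C8 8B.
Little-endian stores the least-significant byte at the lowest address.
Reassemble most-significant byte first: 8B C8 → 0x8BC8.
0x8BC8 = 35784.

35784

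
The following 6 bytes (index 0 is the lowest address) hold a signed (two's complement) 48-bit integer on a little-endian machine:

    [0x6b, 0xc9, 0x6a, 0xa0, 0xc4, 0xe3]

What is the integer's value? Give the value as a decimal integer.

-31041332262549

In little-endian order the low byte comes first in memory.
Reassemble most-significant byte first: E3 C4 A0 6A C9 6B → 0xE3C4A06AC96B.
Top bit is set, so as a signed 48-bit value this is 0xE3C4A06AC96B − 2^48 = -31041332262549.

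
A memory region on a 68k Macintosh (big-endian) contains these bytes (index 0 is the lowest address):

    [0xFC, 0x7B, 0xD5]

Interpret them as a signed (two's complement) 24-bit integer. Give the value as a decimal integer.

In big-endian order the high byte comes first in memory.
The bytes are already most-significant first: 0xFC7BD5.
Top bit is set, so as a signed 24-bit value this is 0xFC7BD5 − 2^24 = -230443.

-230443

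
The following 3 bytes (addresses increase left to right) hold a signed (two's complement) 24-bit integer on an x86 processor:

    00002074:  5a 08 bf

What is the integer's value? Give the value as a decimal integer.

-4257702

Little-endian: lowest address holds the least-significant byte.
Reassemble most-significant byte first: BF 08 5A → 0xBF085A.
Top bit is set, so as a signed 24-bit value this is 0xBF085A − 2^24 = -4257702.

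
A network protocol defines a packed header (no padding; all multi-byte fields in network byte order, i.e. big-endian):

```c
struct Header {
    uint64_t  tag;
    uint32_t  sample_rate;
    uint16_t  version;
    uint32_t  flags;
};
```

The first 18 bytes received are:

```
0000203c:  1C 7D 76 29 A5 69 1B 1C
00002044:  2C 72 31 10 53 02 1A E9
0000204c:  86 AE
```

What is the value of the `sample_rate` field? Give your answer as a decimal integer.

`sample_rate` follows `tag` (8 bytes), so it starts at byte offset 8 and occupies 4 bytes.
Bytes at offsets 8..11: 2C 72 31 10.
Big-endian: lowest address holds the most-significant byte.
The bytes are already most-significant first: 0x2C723110.
0x2C723110 = 745681168.

745681168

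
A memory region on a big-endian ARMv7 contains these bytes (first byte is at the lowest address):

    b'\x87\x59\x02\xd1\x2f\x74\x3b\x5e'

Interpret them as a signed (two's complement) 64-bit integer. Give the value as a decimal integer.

Big-endian stores the most-significant byte at the lowest address.
The bytes are already most-significant first: 0x875902D12F743B5E.
Top bit is set, so as a signed 64-bit value this is 0x875902D12F743B5E − 2^64 = -8693914508194464930.

-8693914508194464930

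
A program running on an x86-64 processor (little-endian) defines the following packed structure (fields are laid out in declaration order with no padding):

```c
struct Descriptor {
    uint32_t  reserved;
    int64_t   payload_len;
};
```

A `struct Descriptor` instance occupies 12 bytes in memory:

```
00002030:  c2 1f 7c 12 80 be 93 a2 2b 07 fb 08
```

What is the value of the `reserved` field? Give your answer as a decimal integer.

310124482

`reserved` is the first field, at byte offset 0, occupying 4 bytes.
Bytes at offsets 0..3: C2 1F 7C 12.
Little-endian stores the least-significant byte at the lowest address.
Reassemble most-significant byte first: 12 7C 1F C2 → 0x127C1FC2.
0x127C1FC2 = 310124482.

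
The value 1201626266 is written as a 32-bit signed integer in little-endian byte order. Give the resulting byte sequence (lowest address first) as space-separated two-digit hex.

1201626266 in hexadecimal, padded to 32 bits, is 0x479F5C9A.
Split into bytes (most-significant first): 47 9F 5C 9A.
Little-endian stores the least-significant byte at the lowest address.
So at ascending addresses the bytes are 9A 5C 9F 47.

9A 5C 9F 47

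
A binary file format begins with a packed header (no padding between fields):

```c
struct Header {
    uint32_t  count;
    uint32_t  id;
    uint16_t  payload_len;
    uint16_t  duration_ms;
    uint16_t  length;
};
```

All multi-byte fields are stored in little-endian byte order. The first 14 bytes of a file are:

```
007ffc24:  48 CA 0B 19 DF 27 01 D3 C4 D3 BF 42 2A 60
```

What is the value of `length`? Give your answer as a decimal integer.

`length` follows `count` (4 B), `id` (4 B), `payload_len` (2 B), `duration_ms` (2 B), so it starts at offset 4 + 4 + 2 + 2 = 12 and occupies 2 bytes.
Bytes at offsets 12..13: 2A 60.
In little-endian order the low byte comes first in memory.
Reassemble most-significant byte first: 60 2A → 0x602A.
0x602A = 24618.

24618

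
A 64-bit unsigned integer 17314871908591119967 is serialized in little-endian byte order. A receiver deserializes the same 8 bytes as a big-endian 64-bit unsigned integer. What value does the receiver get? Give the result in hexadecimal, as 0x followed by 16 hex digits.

17314871908591119967 in 64-bit hexadecimal is 0xF04AC84342F6AE5F.
Stored little-endian, the bytes at ascending addresses are 5F AE F6 42 43 C8 4A F0.
Read back as big-endian, the last byte is least significant, giving 0x5FAEF64243C84AF0.

0x5FAEF64243C84AF0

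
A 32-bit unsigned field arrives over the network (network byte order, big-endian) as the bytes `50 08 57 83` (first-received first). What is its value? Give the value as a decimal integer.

1342723971

In big-endian order the high byte comes first in memory.
The bytes are already most-significant first: 0x50085783.
0x50085783 = 1342723971.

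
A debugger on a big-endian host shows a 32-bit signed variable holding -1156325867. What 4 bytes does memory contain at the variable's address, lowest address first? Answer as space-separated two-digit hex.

BB 13 DE 15

Two's complement of -1156325867 in 32 bits: 1156325867 = 0x44EC21EB; invert → 0xBB13DE14; add 1 → 0xBB13DE15.
Split into bytes (most-significant first): BB 13 DE 15.
In big-endian order the high byte comes first in memory.
So the memory order matches the most-significant-first order: BB 13 DE 15.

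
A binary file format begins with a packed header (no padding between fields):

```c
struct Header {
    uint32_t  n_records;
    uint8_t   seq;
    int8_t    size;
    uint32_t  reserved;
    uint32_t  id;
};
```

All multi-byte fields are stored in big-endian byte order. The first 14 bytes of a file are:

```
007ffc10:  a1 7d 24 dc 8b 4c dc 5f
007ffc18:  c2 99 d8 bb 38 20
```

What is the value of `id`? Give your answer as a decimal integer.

`id` follows `n_records` (4 B), `seq` (1 B), `size` (1 B), `reserved` (4 B), so it starts at offset 4 + 1 + 1 + 4 = 10 and occupies 4 bytes.
Bytes at offsets 10..13: D8 BB 38 20.
Big-endian stores the most-significant byte at the lowest address.
The bytes are already most-significant first: 0xD8BB3820.
0xD8BB3820 = 3636148256.

3636148256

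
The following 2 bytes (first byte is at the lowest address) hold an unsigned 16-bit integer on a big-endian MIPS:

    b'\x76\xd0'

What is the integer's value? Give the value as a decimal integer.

30416

Big-endian: lowest address holds the most-significant byte.
The bytes are already most-significant first: 0x76D0.
0x76D0 = 30416.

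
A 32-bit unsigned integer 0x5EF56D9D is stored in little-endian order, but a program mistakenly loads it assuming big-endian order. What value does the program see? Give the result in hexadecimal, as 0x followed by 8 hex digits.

0x9D6DF55E

Stored little-endian, the bytes at ascending addresses are 9D 6D F5 5E.
Read back as big-endian, the last byte is least significant, giving 0x9D6DF55E.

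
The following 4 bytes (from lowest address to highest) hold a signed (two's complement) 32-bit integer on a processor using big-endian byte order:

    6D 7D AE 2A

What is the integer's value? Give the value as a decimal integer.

Big-endian stores the most-significant byte at the lowest address.
The bytes are already most-significant first: 0x6D7DAE2A.
0x6D7DAE2A = 1836953130.

1836953130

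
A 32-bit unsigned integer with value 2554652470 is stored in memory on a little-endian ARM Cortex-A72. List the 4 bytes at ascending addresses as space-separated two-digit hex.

2554652470 in hexadecimal, padded to 32 bits, is 0x9844E736.
Split into bytes (most-significant first): 98 44 E7 36.
In little-endian order the low byte comes first in memory.
So at ascending addresses the bytes are 36 E7 44 98.

36 E7 44 98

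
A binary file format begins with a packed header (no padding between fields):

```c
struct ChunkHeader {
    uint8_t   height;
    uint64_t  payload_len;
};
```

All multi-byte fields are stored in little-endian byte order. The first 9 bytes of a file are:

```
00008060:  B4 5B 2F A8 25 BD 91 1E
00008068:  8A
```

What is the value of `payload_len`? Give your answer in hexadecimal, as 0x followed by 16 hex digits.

`payload_len` follows `height` (1 byte), so it starts at byte offset 1 and occupies 8 bytes.
Bytes at offsets 1..8: 5B 2F A8 25 BD 91 1E 8A.
In little-endian order the low byte comes first in memory.
Reassemble most-significant byte first: 8A 1E 91 BD 25 A8 2F 5B → 0x8A1E91BD25A82F5B.

0x8A1E91BD25A82F5B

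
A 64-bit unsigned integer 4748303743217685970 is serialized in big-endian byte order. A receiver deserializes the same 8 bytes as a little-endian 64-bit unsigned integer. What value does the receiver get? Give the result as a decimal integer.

4748303743217685970 in 64-bit hexadecimal is 0x41E55D18CC25D5D2.
Stored big-endian, the bytes at ascending addresses are 41 E5 5D 18 CC 25 D5 D2.
Read back as little-endian, the first byte is least significant, giving 0xD2D525CC185DE541.
0xD2D525CC185DE541 = 15192090476516599105.

15192090476516599105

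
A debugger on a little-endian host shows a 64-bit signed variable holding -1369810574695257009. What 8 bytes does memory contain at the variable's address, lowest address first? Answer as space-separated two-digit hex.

4F 2C B7 35 8A 74 FD EC

Two's complement of -1369810574695257009 in 64 bits: 1369810574695257009 = 0x13028B75CA48D3B1; invert → 0xECFD748A35B72C4E; add 1 → 0xECFD748A35B72C4F.
Split into bytes (most-significant first): EC FD 74 8A 35 B7 2C 4F.
Little-endian: lowest address holds the least-significant byte.
So at ascending addresses the bytes are 4F 2C B7 35 8A 74 FD EC.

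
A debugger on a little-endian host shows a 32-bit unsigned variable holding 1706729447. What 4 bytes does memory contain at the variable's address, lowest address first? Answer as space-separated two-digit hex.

E7 9F BA 65

1706729447 in hexadecimal, padded to 32 bits, is 0x65BA9FE7.
Split into bytes (most-significant first): 65 BA 9F E7.
Little-endian: lowest address holds the least-significant byte.
So at ascending addresses the bytes are E7 9F BA 65.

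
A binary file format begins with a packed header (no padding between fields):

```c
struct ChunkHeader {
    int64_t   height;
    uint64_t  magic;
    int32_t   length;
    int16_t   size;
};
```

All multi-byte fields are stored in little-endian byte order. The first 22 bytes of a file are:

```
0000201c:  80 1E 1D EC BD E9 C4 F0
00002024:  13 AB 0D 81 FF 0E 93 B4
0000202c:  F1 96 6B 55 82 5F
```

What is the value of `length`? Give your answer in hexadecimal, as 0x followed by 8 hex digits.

0x556B96F1

`length` follows `height` (8 B), `magic` (8 B), so it starts at offset 8 + 8 = 16 and occupies 4 bytes.
Bytes at offsets 16..19: F1 96 6B 55.
In little-endian order the low byte comes first in memory.
Reassemble most-significant byte first: 55 6B 96 F1 → 0x556B96F1.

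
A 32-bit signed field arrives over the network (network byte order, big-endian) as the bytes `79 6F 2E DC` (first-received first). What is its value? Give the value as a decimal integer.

Big-endian stores the most-significant byte at the lowest address.
The bytes are already most-significant first: 0x796F2EDC.
0x796F2EDC = 2037329628.

2037329628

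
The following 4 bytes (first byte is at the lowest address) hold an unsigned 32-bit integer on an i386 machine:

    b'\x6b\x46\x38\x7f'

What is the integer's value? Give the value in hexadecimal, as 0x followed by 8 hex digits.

Little-endian: lowest address holds the least-significant byte.
Reassemble most-significant byte first: 7F 38 46 6B → 0x7F38466B.

0x7F38466B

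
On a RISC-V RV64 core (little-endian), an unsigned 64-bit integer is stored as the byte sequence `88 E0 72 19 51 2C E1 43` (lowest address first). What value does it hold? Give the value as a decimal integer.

4891239397132001416

Little-endian stores the least-significant byte at the lowest address.
Reassemble most-significant byte first: 43 E1 2C 51 19 72 E0 88 → 0x43E12C511972E088.
0x43E12C511972E088 = 4891239397132001416.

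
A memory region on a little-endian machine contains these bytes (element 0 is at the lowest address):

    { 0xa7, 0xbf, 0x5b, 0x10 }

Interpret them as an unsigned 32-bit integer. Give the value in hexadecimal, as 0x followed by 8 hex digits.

0x105BBFA7

Little-endian: lowest address holds the least-significant byte.
Reassemble most-significant byte first: 10 5B BF A7 → 0x105BBFA7.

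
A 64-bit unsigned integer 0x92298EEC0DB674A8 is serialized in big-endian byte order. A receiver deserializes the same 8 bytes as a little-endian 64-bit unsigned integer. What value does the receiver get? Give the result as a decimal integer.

Stored big-endian, the bytes at ascending addresses are 92 29 8E EC 0D B6 74 A8.
Read back as little-endian, the first byte is least significant, giving 0xA874B60DEC8E2992.
0xA874B60DEC8E2992 = 12138527066589899154.

12138527066589899154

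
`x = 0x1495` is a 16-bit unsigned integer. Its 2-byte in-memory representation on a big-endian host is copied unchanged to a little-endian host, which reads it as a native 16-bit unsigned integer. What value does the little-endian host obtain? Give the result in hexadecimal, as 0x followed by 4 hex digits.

0x9514

Stored big-endian, the bytes at ascending addresses are 14 95.
Read back as little-endian, the first byte is least significant, giving 0x9514.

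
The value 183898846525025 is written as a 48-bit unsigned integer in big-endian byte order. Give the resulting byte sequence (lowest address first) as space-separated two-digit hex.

183898846525025 in hexadecimal, padded to 48 bits, is 0xA741496BF661.
Split into bytes (most-significant first): A7 41 49 6B F6 61.
Big-endian stores the most-significant byte at the lowest address.
So the memory order matches the most-significant-first order: A7 41 49 6B F6 61.

A7 41 49 6B F6 61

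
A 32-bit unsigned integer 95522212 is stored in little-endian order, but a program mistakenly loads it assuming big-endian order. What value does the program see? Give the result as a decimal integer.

2760749317

95522212 in 32-bit hexadecimal is 0x05B18DA4.
Stored little-endian, the bytes at ascending addresses are A4 8D B1 05.
Read back as big-endian, the last byte is least significant, giving 0xA48DB105.
0xA48DB105 = 2760749317.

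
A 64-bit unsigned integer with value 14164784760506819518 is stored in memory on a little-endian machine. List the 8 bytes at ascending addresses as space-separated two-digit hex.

14164784760506819518 in hexadecimal, padded to 64 bits, is 0xC4936CB101E023BE.
Split into bytes (most-significant first): C4 93 6C B1 01 E0 23 BE.
Little-endian: lowest address holds the least-significant byte.
So at ascending addresses the bytes are BE 23 E0 01 B1 6C 93 C4.

BE 23 E0 01 B1 6C 93 C4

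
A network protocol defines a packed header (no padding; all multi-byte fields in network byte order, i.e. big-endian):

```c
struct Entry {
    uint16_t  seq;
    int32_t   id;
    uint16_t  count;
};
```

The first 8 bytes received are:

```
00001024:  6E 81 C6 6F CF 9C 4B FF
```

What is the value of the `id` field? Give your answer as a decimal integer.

-965750884

`id` follows `seq` (2 bytes), so it starts at byte offset 2 and occupies 4 bytes.
Bytes at offsets 2..5: C6 6F CF 9C.
Big-endian stores the most-significant byte at the lowest address.
The bytes are already most-significant first: 0xC66FCF9C.
Top bit is set, so as a signed 32-bit value this is 0xC66FCF9C − 2^32 = -965750884.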